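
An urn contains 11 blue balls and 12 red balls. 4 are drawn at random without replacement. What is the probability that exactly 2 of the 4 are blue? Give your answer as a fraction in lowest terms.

Total number of selections: C(23,4) = 8855.
Selections with exactly 2 blue: choose 2 of the 11 blue and 2 of the 12 red, C(11,2)·C(12,2) = 55·66 = 3630.
Probability = 3630/8855 = 66/161.

66/161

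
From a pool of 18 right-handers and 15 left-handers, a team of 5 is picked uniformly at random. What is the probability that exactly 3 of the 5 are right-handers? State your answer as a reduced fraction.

3570/9889

The sample space is all 5-subsets of the 33: C(33,5) = 237336.
Selections with exactly 3 right-handers: choose 3 of the 18 right-handers and 2 of the 15 left-handers, C(18,3)·C(15,2) = 816·105 = 85680.
Probability = 85680/237336 = 3570/9889.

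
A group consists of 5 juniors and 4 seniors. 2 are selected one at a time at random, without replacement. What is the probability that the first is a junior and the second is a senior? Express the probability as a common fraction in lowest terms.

5/18

Multiply the conditional probabilities at each draw: 5/9 · 4/8 = 20/72 = 5/18.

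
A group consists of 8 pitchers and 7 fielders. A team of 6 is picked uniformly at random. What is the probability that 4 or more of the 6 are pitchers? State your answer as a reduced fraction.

Total selections: C(15,6) = 5005.
Favorable selections (4 or more pitchers): C(8,4)·C(7,2) + C(8,5)·C(7,1) + C(8,6)·C(7,0) = 1470 + 392 + 28 = 1890.
Probability = 1890/5005 = 54/143.

54/143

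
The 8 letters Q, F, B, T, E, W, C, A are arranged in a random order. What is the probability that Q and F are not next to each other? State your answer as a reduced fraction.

3/4

There are 8! = 40320 arrangements.
Arrangements with Q and F adjacent: 2·7! = 10080.
So not adjacent: 40320 − 10080 = 30240, probability 30240/40320 = 3/4.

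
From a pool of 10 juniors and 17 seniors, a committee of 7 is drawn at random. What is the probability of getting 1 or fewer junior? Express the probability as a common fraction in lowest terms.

There are C(27,7) = 888030 ways to choose the 7.
Favorable selections (1 or fewer junior): C(10,0)·C(17,7) + C(10,1)·C(17,6) = 19448 + 123760 = 143208.
Probability = 143208/888030 = 204/1265.

204/1265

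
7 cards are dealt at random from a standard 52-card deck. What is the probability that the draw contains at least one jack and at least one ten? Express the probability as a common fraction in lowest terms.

3105873/16723070

There are C(52,7) = 133784560 possible draws.
By inclusion-exclusion on the complements, draws missing all jacks or all tens: C(48,7) + C(48,7) − C(44,7) = 73629072 + 73629072 − 38320568 = 108937576.
So draws with at least one of each: 133784560 − 108937576 = 24846984, probability 24846984/133784560 = 3105873/16723070.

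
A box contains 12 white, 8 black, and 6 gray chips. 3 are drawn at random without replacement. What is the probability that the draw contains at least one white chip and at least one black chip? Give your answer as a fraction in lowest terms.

36/65

There are C(26,3) = 2600 possible draws.
By inclusion-exclusion on the complements, draws missing all white or all black: C(14,3) + C(18,3) − C(6,3) = 364 + 816 − 20 = 1160.
So draws with at least one of each: 2600 − 1160 = 1440, probability 1440/2600 = 36/65.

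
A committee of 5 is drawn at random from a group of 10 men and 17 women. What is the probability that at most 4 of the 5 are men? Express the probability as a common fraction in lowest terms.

4471/4485

Total selections: C(27,5) = 80730.
Favorable selections (at most 4 men): C(10,0)·C(17,5) + C(10,1)·C(17,4) + C(10,2)·C(17,3) + C(10,3)·C(17,2) + C(10,4)·C(17,1) = 6188 + 23800 + 30600 + 16320 + 3570 = 80478.
Probability = 80478/80730 = 4471/4485.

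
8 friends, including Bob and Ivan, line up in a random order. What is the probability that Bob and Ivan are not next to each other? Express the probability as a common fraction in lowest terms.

There are 8! = 40320 arrangements.
Arrangements with Bob and Ivan adjacent: 2·7! = 10080.
So not adjacent: 40320 − 10080 = 30240, probability 30240/40320 = 3/4.

3/4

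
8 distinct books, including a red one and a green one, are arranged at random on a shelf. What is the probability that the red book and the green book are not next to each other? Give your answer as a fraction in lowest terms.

3/4

There are 8! = 40320 arrangements.
Arrangements with the red book and the green book adjacent: 2·7! = 10080.
So not adjacent: 40320 − 10080 = 30240, probability 30240/40320 = 3/4.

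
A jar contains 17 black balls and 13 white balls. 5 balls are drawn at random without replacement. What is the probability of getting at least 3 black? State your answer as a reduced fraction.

1156/1827

There are C(30,5) = 142506 ways to choose the 5.
Favorable selections (at least 3 black): C(17,3)·C(13,2) + C(17,4)·C(13,1) + C(17,5)·C(13,0) = 53040 + 30940 + 6188 = 90168.
Probability = 90168/142506 = 1156/1827.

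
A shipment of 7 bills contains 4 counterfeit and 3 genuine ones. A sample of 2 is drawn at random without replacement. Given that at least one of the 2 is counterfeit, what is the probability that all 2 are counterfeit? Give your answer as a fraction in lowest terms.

Work in counts. Selections with at least one counterfeit: C(7,2) − C(3,2) = 21 − 3 = 18.
Of those, selections where all 2 are counterfeit: C(4,2) = 6.
Conditional probability = 6/18 = 1/3.

1/3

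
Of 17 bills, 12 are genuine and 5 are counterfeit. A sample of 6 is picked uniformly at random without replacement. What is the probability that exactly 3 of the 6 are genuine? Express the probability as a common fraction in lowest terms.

275/1547

The sample space is all 6-subsets of the 17: C(17,6) = 12376.
Selections with exactly 3 genuine: choose 3 of the 12 genuine and 3 of the 5 counterfeit, C(12,3)·C(5,3) = 220·10 = 2200.
Probability = 2200/12376 = 275/1547.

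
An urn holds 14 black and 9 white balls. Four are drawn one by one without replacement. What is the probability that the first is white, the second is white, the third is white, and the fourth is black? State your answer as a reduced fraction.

42/1265

Multiply the conditional probabilities at each draw: 9/23 · 8/22 · 7/21 · 14/20 = 7056/212520 = 42/1265.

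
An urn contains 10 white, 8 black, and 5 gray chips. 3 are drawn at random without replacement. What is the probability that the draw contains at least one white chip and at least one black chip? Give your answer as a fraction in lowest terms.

There are C(23,3) = 1771 possible draws.
By inclusion-exclusion on the complements, draws missing all white or all black: C(13,3) + C(15,3) − C(5,3) = 286 + 455 − 10 = 731.
So draws with at least one of each: 1771 − 731 = 1040, probability 1040/1771.

1040/1771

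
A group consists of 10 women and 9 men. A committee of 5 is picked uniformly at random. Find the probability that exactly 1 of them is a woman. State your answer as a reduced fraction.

35/323

There are C(19,5) = 11628 ways to choose 5 from 19.
Selections with exactly 1 woman: choose 1 of the 10 women and 4 of the 9 men, C(10,1)·C(9,4) = 10·126 = 1260.
Probability = 1260/11628 = 35/323.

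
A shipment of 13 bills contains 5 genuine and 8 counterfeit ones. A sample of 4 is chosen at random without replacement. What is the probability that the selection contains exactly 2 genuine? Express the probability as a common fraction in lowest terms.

56/143

The sample space is all 4-subsets of the 13: C(13,4) = 715.
Selections with exactly 2 genuine: choose 2 of the 5 genuine and 2 of the 8 counterfeit, C(5,2)·C(8,2) = 10·28 = 280.
Probability = 280/715 = 56/143.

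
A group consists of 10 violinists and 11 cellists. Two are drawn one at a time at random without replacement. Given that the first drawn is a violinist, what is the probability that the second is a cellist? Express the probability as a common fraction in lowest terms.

11/20

After removing one violinist, 20 remain: 9 violinists and 11 cellists.
So the probability the next is a cellist is 11/20.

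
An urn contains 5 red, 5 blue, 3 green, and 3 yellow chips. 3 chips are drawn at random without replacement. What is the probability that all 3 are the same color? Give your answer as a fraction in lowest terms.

11/280

There are C(16,3) = 560 ways to draw 3 chips.
All same color: C(5,3) + C(5,3) + C(3,3) + C(3,3) = 10 + 10 + 1 + 1 = 22.
Probability = 22/560 = 11/280.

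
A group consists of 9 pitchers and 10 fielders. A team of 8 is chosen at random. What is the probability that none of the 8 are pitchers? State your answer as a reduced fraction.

5/8398

There are C(19,8) = 75582 possible selections.
Selections with no pitchers (all fielders): C(10,8) = 45.
Probability = 45/75582 = 5/8398.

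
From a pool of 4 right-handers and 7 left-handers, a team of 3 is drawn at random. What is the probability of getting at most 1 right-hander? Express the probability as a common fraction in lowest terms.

There are C(11,3) = 165 ways to choose the 3.
Favorable selections (at most 1 right-hander): C(4,0)·C(7,3) + C(4,1)·C(7,2) = 35 + 84 = 119.
Probability = 119/165.

119/165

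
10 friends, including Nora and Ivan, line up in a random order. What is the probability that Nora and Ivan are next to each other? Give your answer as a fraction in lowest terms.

1/5

There are 10! = 3628800 arrangements.
Treat Nora and Ivan as a block: 9! arrangements of the blocks × 2 orders within the block = 2·362880 = 725760.
Probability = 725760/3628800 = 1/5.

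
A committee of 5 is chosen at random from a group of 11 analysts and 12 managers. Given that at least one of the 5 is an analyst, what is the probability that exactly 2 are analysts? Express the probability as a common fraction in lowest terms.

1100/2987

Work in counts. Selections with at least one analyst: C(23,5) − C(12,5) = 33649 − 792 = 32857.
Of those, selections where exactly 2 are analysts: C(11,2)·C(12,3) = 55·220 = 12100.
Conditional probability = 12100/32857 = 1100/2987.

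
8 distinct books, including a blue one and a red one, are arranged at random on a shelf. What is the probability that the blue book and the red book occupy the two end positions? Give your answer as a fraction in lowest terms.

1/28

There are 8! = 40320 arrangements.
Place the blue book and the red book at the ends in 2 ways, arrange the remaining 6 in 6! = 720 ways: 2·720 = 1440.
Probability = 1440/40320 = 1/28.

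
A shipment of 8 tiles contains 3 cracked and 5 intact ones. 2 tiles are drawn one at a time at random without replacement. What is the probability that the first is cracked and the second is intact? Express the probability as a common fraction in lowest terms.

15/56

Multiply the conditional probabilities at each draw: 3/8 · 5/7 = 15/56.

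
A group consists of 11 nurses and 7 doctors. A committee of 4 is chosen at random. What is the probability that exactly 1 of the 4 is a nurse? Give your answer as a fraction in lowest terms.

The sample space is all 4-subsets of the 18: C(18,4) = 3060.
Selections with exactly 1 nurse: choose 1 of the 11 nurses and 3 of the 7 doctors, C(11,1)·C(7,3) = 11·35 = 385.
Probability = 385/3060 = 77/612.

77/612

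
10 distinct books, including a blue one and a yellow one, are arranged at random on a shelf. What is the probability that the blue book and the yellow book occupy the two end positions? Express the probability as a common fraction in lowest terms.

There are 10! = 3628800 arrangements.
Place the blue book and the yellow book at the ends in 2 ways, arrange the remaining 8 in 8! = 40320 ways: 2·40320 = 80640.
Probability = 80640/3628800 = 1/45.

1/45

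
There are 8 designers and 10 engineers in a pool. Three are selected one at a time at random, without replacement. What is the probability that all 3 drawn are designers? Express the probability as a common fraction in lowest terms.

7/102

Multiply the conditional probabilities at each draw: 8/18 · 7/17 · 6/16 = 336/4896 = 7/102.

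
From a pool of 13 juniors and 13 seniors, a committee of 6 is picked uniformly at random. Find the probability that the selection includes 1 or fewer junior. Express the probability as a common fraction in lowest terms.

There are C(26,6) = 230230 ways to choose the 6.
Favorable selections (1 or fewer junior): C(13,0)·C(13,6) + C(13,1)·C(13,5) = 1716 + 16731 = 18447.
Probability = 18447/230230 = 129/1610.

129/1610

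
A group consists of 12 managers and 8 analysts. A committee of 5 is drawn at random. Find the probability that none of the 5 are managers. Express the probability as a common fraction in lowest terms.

There are C(20,5) = 15504 possible selections.
Selections with no managers (all analysts): C(8,5) = 56.
Probability = 56/15504 = 7/1938.

7/1938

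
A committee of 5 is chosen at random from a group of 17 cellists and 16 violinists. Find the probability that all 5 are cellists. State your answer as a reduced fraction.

1547/59334

There are C(33,5) = 237336 possible selections.
Selections with all cellists: C(17,5) = 6188.
Probability = 6188/237336 = 1547/59334.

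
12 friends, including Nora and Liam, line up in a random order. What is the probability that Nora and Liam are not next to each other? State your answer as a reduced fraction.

There are 12! = 479001600 arrangements.
Arrangements with Nora and Liam adjacent: 2·11! = 79833600.
So not adjacent: 479001600 − 79833600 = 399168000, probability 399168000/479001600 = 5/6.

5/6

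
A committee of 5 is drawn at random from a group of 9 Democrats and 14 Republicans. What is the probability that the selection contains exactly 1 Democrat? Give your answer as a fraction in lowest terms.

Total number of selections: C(23,5) = 33649.
Selections with exactly 1 Democrat: choose 1 of the 9 Democrats and 4 of the 14 Republicans, C(9,1)·C(14,4) = 9·1001 = 9009.
Probability = 9009/33649 = 117/437.

117/437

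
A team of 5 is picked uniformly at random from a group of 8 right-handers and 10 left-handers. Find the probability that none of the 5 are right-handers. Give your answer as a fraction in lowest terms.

1/34

There are C(18,5) = 8568 possible selections.
Selections with no right-handers (all left-handers): C(10,5) = 252.
Probability = 252/8568 = 1/34.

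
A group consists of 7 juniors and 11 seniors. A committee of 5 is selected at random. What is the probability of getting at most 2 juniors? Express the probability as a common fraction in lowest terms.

99/136

There are C(18,5) = 8568 ways to choose the 5.
Favorable selections (at most 2 juniors): C(7,0)·C(11,5) + C(7,1)·C(11,4) + C(7,2)·C(11,3) = 462 + 2310 + 3465 = 6237.
Probability = 6237/8568 = 99/136.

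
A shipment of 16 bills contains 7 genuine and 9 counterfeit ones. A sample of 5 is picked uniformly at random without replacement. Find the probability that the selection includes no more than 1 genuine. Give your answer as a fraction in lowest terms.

There are C(16,5) = 4368 ways to choose the 5.
Favorable selections (no more than 1 genuine): C(7,0)·C(9,5) + C(7,1)·C(9,4) = 126 + 882 = 1008.
Probability = 1008/4368 = 3/13.

3/13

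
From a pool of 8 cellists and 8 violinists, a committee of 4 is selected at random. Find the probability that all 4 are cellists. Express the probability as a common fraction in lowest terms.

1/26

There are C(16,4) = 1820 possible selections.
Selections with all cellists: C(8,4) = 70.
Probability = 70/1820 = 1/26.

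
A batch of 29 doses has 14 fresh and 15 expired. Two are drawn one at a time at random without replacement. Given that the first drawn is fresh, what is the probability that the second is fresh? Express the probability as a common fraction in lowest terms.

13/28

After removing one fresh, 28 remain: 13 fresh and 15 expired.
So the probability the next is fresh is 13/28.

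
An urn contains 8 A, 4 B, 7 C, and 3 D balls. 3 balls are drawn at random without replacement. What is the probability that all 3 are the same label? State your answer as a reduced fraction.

There are C(22,3) = 1540 ways to draw 3 balls.
All same label: C(8,3) + C(4,3) + C(7,3) + C(3,3) = 56 + 4 + 35 + 1 = 96.
Probability = 96/1540 = 24/385.

24/385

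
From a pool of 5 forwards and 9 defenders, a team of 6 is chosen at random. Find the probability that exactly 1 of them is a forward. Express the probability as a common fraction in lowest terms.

30/143

The sample space is all 6-subsets of the 14: C(14,6) = 3003.
Selections with exactly 1 forward: choose 1 of the 5 forwards and 5 of the 9 defenders, C(5,1)·C(9,5) = 5·126 = 630.
Probability = 630/3003 = 30/143.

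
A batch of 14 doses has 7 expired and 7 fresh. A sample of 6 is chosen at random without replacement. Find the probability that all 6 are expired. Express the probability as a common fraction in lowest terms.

1/429

There are C(14,6) = 3003 possible selections.
Selections with all expired: C(7,6) = 7.
Probability = 7/3003 = 1/429.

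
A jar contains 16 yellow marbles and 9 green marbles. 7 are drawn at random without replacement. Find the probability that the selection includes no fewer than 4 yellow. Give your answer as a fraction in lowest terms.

19682/24035

There are C(25,7) = 480700 ways to choose the 7.
Favorable selections (no fewer than 4 yellow): C(16,4)·C(9,3) + C(16,5)·C(9,2) + C(16,6)·C(9,1) + C(16,7)·C(9,0) = 152880 + 157248 + 72072 + 11440 = 393640.
Probability = 393640/480700 = 19682/24035.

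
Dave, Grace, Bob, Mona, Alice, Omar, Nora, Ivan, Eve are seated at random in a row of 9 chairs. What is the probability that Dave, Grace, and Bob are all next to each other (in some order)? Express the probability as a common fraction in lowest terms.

1/12

There are 9! = 362880 arrangements.
Treat the three as one block: 7! placements × 3! orders within the block = 5040·6 = 30240.
Probability = 30240/362880 = 1/12.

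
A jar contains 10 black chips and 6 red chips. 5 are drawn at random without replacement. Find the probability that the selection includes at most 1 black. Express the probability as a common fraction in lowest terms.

Total selections: C(16,5) = 4368.
Favorable selections (at most 1 black): C(10,0)·C(6,5) + C(10,1)·C(6,4) = 6 + 150 = 156.
Probability = 156/4368 = 1/28.

1/28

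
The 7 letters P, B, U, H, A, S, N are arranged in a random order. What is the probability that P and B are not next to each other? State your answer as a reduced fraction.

There are 7! = 5040 arrangements.
Arrangements with P and B adjacent: 2·6! = 1440.
So not adjacent: 5040 − 1440 = 3600, probability 3600/5040 = 5/7.

5/7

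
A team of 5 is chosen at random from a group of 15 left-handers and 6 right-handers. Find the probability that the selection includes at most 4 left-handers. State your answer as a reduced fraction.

Total selections: C(21,5) = 20349.
The complement is exactly 5 left-handers: C(15,5)·C(6,0) = 3003.
Probability = 1 − 3003/20349 = 17346/20349 = 826/969.

826/969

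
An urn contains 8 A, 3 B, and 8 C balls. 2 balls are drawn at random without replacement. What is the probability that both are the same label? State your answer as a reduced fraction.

There are C(19,2) = 171 ways to draw 2 balls.
All same label: C(8,2) + C(3,2) + C(8,2) = 28 + 3 + 28 = 59.
Probability = 59/171.

59/171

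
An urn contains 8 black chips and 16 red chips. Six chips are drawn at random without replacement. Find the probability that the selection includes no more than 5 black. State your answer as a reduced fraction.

There are C(24,6) = 134596 ways to choose the 6.
The complement is exactly 6 black: C(8,6)·C(16,0) = 28.
Probability = 1 − 28/134596 = 134568/134596 = 4806/4807.

4806/4807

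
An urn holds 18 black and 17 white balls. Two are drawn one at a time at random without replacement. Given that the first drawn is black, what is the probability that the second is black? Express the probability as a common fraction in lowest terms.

After removing one black, 34 remain: 17 black and 17 white.
So the probability the next is black is 17/34 = 1/2.

1/2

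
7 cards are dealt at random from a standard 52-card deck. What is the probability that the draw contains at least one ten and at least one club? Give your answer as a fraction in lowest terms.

There are C(52,7) = 133784560 possible draws.
By inclusion-exclusion on the complements, draws missing all tens or all clubs: C(48,7) + C(39,7) − C(36,7) = 73629072 + 15380937 − 8347680 = 80662329.
So draws with at least one of each: 133784560 − 80662329 = 53122231, probability 53122231/133784560.

53122231/133784560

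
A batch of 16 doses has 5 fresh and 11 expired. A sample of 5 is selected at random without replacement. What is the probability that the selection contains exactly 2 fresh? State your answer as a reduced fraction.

Total number of selections: C(16,5) = 4368.
Selections with exactly 2 fresh: choose 2 of the 5 fresh and 3 of the 11 expired, C(5,2)·C(11,3) = 10·165 = 1650.
Probability = 1650/4368 = 275/728.

275/728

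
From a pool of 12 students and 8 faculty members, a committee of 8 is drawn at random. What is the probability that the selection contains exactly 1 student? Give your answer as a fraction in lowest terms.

There are C(20,8) = 125970 ways to choose 8 from 20.
Selections with exactly 1 student: choose 1 of the 12 students and 7 of the 8 faculty members, C(12,1)·C(8,7) = 12·8 = 96.
Probability = 96/125970 = 16/20995.

16/20995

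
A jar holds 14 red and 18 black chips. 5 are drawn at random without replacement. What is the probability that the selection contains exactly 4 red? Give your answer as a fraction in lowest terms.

The sample space is all 5-subsets of the 32: C(32,5) = 201376.
Selections with exactly 4 red: choose 4 of the 14 red and 1 of the 18 black, C(14,4)·C(18,1) = 1001·18 = 18018.
Probability = 18018/201376 = 1287/14384.

1287/14384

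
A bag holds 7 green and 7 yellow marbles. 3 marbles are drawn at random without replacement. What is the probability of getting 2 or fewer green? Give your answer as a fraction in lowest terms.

There are C(14,3) = 364 ways to choose the 3.
The complement is exactly 3 green: C(7,3)·C(7,0) = 35.
Probability = 1 − 35/364 = 329/364 = 47/52.

47/52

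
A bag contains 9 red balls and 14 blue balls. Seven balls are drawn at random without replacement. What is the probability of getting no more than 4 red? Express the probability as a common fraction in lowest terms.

There are C(23,7) = 245157 ways to choose the 7.
Count the complement (more than 4 red): C(9,5)·C(14,2) + C(9,6)·C(14,1) + C(9,7)·C(14,0) = 11466 + 1176 + 36 = 12678.
Probability = 1 − 12678/245157 = 232479/245157 = 77493/81719.

77493/81719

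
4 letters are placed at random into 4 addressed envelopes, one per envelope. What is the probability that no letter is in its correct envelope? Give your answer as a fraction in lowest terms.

There are 4! = 24 assignments.
By inclusion-exclusion, assignments with no fixed points: C(4,0)·4! − C(4,1)·3! + C(4,2)·2! − C(4,3)·1! + C(4,4)·0! = 9.
Probability = 9/24 = 3/8.

3/8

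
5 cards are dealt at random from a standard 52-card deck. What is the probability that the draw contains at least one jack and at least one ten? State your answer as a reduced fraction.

6509/64974

There are C(52,5) = 2598960 possible draws.
By inclusion-exclusion on the complements, draws missing all jacks or all tens: C(48,5) + C(48,5) − C(44,5) = 1712304 + 1712304 − 1086008 = 2338600.
So draws with at least one of each: 2598960 − 2338600 = 260360, probability 260360/2598960 = 6509/64974.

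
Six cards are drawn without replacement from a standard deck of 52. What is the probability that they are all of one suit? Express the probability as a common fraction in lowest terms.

66/195755

There are C(52,6) = 20358520 possible 6-card hands.
Hands of one suit: 4 suits × C(13,6) = 4·1716 = 6864.
Probability = 6864/20358520 = 66/195755.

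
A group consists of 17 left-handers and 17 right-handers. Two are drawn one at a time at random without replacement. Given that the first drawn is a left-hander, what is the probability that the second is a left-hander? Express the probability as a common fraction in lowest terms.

16/33

After removing one left-hander, 33 remain: 16 left-handers and 17 right-handers.
So the probability the next is a left-hander is 16/33.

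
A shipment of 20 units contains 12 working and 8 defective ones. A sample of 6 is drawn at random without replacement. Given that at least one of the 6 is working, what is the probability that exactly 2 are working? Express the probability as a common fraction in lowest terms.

Work in counts. Selections with at least one working: C(20,6) − C(8,6) = 38760 − 28 = 38732.
Of those, selections where exactly 2 are working: C(12,2)·C(8,4) = 66·70 = 4620.
Conditional probability = 4620/38732 = 1155/9683.

1155/9683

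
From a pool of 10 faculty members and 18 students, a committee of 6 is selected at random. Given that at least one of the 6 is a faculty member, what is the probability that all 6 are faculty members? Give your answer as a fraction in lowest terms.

Work in counts. Selections with at least one faculty member: C(28,6) − C(18,6) = 376740 − 18564 = 358176.
Of those, selections where all 6 are faculty members: C(10,6) = 210.
Conditional probability = 210/358176 = 5/8528.

5/8528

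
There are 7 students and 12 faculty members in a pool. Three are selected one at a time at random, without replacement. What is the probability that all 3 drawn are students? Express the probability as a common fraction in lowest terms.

35/969

Multiply the conditional probabilities at each draw: 7/19 · 6/18 · 5/17 = 210/5814 = 35/969.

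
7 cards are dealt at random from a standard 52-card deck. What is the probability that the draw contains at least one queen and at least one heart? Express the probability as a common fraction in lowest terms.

There are C(52,7) = 133784560 possible draws.
By inclusion-exclusion on the complements, draws missing all queens or all hearts: C(48,7) + C(39,7) − C(36,7) = 73629072 + 15380937 − 8347680 = 80662329.
So draws with at least one of each: 133784560 − 80662329 = 53122231, probability 53122231/133784560.

53122231/133784560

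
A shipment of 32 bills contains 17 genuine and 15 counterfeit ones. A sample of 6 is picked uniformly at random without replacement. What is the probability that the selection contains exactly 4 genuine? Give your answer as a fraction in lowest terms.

2975/10788

The sample space is all 6-subsets of the 32: C(32,6) = 906192.
Selections with exactly 4 genuine: choose 4 of the 17 genuine and 2 of the 15 counterfeit, C(17,4)·C(15,2) = 2380·105 = 249900.
Probability = 249900/906192 = 2975/10788.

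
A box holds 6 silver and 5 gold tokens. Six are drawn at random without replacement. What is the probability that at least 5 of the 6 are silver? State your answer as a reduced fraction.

31/462

Total selections: C(11,6) = 462.
Favorable selections (at least 5 silver): C(6,5)·C(5,1) + C(6,6)·C(5,0) = 30 + 1 = 31.
Probability = 31/462.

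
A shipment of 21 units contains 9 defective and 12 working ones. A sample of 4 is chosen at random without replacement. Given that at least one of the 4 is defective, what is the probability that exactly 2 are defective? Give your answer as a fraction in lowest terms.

Work in counts. Selections with at least one defective: C(21,4) − C(12,4) = 5985 − 495 = 5490.
Of those, selections where exactly 2 are defective: C(9,2)·C(12,2) = 36·66 = 2376.
Conditional probability = 2376/5490 = 132/305.

132/305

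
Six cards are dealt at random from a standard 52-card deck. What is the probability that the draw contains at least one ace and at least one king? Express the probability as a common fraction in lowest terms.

718637/5089630

There are C(52,6) = 20358520 possible draws.
By inclusion-exclusion on the complements, draws missing all aces or all kings: C(48,6) + C(48,6) − C(44,6) = 12271512 + 12271512 − 7059052 = 17483972.
So draws with at least one of each: 20358520 − 17483972 = 2874548, probability 2874548/20358520 = 718637/5089630.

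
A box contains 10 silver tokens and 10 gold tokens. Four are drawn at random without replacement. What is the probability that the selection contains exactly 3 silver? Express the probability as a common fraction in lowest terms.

80/323

Total number of selections: C(20,4) = 4845.
Selections with exactly 3 silver: choose 3 of the 10 silver and 1 of the 10 gold, C(10,3)·C(10,1) = 120·10 = 1200.
Probability = 1200/4845 = 80/323.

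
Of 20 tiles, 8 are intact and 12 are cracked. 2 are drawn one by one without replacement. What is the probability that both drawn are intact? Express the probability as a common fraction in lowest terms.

14/95

Multiply the conditional probabilities at each draw: 8/20 · 7/19 = 56/380 = 14/95.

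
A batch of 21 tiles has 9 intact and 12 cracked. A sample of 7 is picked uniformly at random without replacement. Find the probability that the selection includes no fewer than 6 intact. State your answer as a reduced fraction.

29/3230

There are C(21,7) = 116280 ways to choose the 7.
Favorable selections (no fewer than 6 intact): C(9,6)·C(12,1) + C(9,7)·C(12,0) = 1008 + 36 = 1044.
Probability = 1044/116280 = 29/3230.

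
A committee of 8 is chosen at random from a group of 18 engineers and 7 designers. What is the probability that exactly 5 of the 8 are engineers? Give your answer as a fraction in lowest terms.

The sample space is all 8-subsets of the 25: C(25,8) = 1081575.
Selections with exactly 5 engineers: choose 5 of the 18 engineers and 3 of the 7 designers, C(18,5)·C(7,3) = 8568·35 = 299880.
Probability = 299880/1081575 = 6664/24035.

6664/24035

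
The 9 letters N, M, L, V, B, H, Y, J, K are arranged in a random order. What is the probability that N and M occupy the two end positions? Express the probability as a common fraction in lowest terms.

There are 9! = 362880 arrangements.
Place N and M at the ends in 2 ways, arrange the remaining 7 in 7! = 5040 ways: 2·5040 = 10080.
Probability = 10080/362880 = 1/36.

1/36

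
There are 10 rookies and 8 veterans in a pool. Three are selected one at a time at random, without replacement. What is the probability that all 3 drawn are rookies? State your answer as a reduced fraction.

5/34

Multiply the conditional probabilities at each draw: 10/18 · 9/17 · 8/16 = 720/4896 = 5/34.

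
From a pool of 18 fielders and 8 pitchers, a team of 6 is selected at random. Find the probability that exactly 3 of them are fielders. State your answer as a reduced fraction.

3264/16445

There are C(26,6) = 230230 ways to choose 6 from 26.
Selections with exactly 3 fielders: choose 3 of the 18 fielders and 3 of the 8 pitchers, C(18,3)·C(8,3) = 816·56 = 45696.
Probability = 45696/230230 = 3264/16445.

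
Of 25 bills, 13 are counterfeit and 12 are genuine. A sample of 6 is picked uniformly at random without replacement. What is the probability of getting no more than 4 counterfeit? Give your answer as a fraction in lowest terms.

727/805

There are C(25,6) = 177100 ways to choose the 6.
Count the complement (more than 4 counterfeit): C(13,5)·C(12,1) + C(13,6)·C(12,0) = 15444 + 1716 = 17160.
Probability = 1 − 17160/177100 = 159940/177100 = 727/805.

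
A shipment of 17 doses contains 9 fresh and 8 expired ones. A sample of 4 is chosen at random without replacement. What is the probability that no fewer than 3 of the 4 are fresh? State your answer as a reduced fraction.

57/170

There are C(17,4) = 2380 ways to choose the 4.
Favorable selections (no fewer than 3 fresh): C(9,3)·C(8,1) + C(9,4)·C(8,0) = 672 + 126 = 798.
Probability = 798/2380 = 57/170.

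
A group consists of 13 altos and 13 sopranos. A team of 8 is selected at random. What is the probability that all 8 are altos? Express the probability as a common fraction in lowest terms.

There are C(26,8) = 1562275 possible selections.
Selections with all altos: C(13,8) = 1287.
Probability = 1287/1562275 = 9/10925.

9/10925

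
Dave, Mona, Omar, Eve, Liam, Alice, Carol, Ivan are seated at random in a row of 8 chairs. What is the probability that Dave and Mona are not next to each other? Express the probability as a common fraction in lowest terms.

There are 8! = 40320 arrangements.
Arrangements with Dave and Mona adjacent: 2·7! = 10080.
So not adjacent: 40320 − 10080 = 30240, probability 30240/40320 = 3/4.

3/4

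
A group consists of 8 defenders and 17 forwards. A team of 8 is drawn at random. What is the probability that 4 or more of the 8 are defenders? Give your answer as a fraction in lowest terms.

8345/43263

There are C(25,8) = 1081575 ways to choose the 8.
Count the complement (fewer than 4 defenders): C(8,0)·C(17,8) + C(8,1)·C(17,7) + C(8,2)·C(17,6) + C(8,3)·C(17,5) = 24310 + 155584 + 346528 + 346528 = 872950.
Probability = 1 − 872950/1081575 = 208625/1081575 = 8345/43263.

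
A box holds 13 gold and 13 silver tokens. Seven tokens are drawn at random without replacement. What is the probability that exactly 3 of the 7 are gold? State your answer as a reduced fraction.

There are C(26,7) = 657800 ways to choose 7 from 26.
Selections with exactly 3 gold: choose 3 of the 13 gold and 4 of the 13 silver, C(13,3)·C(13,4) = 286·715 = 204490.
Probability = 204490/657800 = 143/460.

143/460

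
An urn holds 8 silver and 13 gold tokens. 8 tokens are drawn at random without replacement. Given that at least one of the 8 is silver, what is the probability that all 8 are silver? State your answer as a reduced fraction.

1/202203

Work in counts. Selections with at least one silver: C(21,8) − C(13,8) = 203490 − 1287 = 202203.
Of those, selections where all 8 are silver: C(8,8) = 1.
Conditional probability = 1/202203.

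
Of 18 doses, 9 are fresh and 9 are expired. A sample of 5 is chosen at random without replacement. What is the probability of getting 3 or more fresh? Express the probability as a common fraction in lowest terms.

There are C(18,5) = 8568 ways to choose the 5.
Favorable selections (3 or more fresh): C(9,3)·C(9,2) + C(9,4)·C(9,1) + C(9,5)·C(9,0) = 3024 + 1134 + 126 = 4284.
Probability = 4284/8568 = 1/2.

1/2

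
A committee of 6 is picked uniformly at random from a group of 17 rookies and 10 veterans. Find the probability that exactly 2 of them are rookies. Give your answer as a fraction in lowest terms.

Total number of selections: C(27,6) = 296010.
Selections with exactly 2 rookies: choose 2 of the 17 rookies and 4 of the 10 veterans, C(17,2)·C(10,4) = 136·210 = 28560.
Probability = 28560/296010 = 952/9867.

952/9867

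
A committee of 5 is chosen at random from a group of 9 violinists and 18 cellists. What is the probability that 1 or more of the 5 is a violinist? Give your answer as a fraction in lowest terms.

There are C(27,5) = 80730 ways to choose the 5.
The complement is all 5 are cellists: C(18,5) = 8568.
Probability = 1 − 8568/80730 = 72162/80730 = 4009/4485.

4009/4485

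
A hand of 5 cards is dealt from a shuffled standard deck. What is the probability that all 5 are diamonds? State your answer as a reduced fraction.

There are C(52,5) = 2598960 possible 5-card hands.
Hands that are all diamonds: C(13,5) = 1287.
Probability = 1287/2598960 = 33/66640.

33/66640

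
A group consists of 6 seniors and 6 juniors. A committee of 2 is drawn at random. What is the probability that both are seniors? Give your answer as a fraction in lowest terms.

There are C(12,2) = 66 possible selections.
Selections with all seniors: C(6,2) = 15.
Probability = 15/66 = 5/22.

5/22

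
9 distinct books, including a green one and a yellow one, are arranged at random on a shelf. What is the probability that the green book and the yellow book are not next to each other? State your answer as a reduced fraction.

7/9

There are 9! = 362880 arrangements.
Arrangements with the green book and the yellow book adjacent: 2·8! = 80640.
So not adjacent: 362880 − 80640 = 282240, probability 282240/362880 = 7/9.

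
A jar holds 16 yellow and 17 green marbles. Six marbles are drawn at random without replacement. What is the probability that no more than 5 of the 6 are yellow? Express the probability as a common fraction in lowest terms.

Total selections: C(33,6) = 1107568.
The complement is exactly 6 yellow: C(16,6)·C(17,0) = 8008.
Probability = 1 − 8008/1107568 = 1099560/1107568 = 1785/1798.

1785/1798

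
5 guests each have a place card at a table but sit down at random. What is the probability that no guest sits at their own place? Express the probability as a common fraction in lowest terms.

11/30

There are 5! = 120 seatings.
By inclusion-exclusion, seatings with no fixed points: C(5,0)·5! − C(5,1)·4! + C(5,2)·3! − C(5,3)·2! + C(5,4)·1! − C(5,5)·0! = 44.
Probability = 44/120 = 11/30.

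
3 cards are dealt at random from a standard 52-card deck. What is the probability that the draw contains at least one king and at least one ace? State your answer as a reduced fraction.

188/5525

There are C(52,3) = 22100 possible draws.
By inclusion-exclusion on the complements, draws missing all kings or all aces: C(48,3) + C(48,3) − C(44,3) = 17296 + 17296 − 13244 = 21348.
So draws with at least one of each: 22100 − 21348 = 752, probability 752/22100 = 188/5525.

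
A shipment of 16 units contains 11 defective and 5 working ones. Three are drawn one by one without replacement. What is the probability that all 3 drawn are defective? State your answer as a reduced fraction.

33/112

Multiply the conditional probabilities at each draw: 11/16 · 10/15 · 9/14 = 990/3360 = 33/112.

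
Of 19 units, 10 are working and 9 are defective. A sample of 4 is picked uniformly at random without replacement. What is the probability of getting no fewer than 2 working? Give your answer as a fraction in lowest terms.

485/646

There are C(19,4) = 3876 ways to choose the 4.
Count the complement (fewer than 2 working): C(10,0)·C(9,4) + C(10,1)·C(9,3) = 126 + 840 = 966.
Probability = 1 − 966/3876 = 2910/3876 = 485/646.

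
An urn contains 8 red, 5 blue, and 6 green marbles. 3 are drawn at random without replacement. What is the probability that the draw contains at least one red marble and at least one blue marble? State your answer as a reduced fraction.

There are C(19,3) = 969 possible draws.
By inclusion-exclusion on the complements, draws missing all red or all blue: C(11,3) + C(14,3) − C(6,3) = 165 + 364 − 20 = 509.
So draws with at least one of each: 969 − 509 = 460, probability 460/969.

460/969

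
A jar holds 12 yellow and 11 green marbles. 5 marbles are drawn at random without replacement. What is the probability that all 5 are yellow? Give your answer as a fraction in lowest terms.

There are C(23,5) = 33649 possible selections.
Selections with all yellow: C(12,5) = 792.
Probability = 792/33649 = 72/3059.

72/3059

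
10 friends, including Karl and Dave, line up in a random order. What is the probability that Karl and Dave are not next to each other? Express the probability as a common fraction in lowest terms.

4/5

There are 10! = 3628800 arrangements.
Arrangements with Karl and Dave adjacent: 2·9! = 725760.
So not adjacent: 3628800 − 725760 = 2903040, probability 2903040/3628800 = 4/5.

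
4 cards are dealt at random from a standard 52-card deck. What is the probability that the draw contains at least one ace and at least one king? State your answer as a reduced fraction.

There are C(52,4) = 270725 possible draws.
By inclusion-exclusion on the complements, draws missing all aces or all kings: C(48,4) + C(48,4) − C(44,4) = 194580 + 194580 − 135751 = 253409.
So draws with at least one of each: 270725 − 253409 = 17316, probability 17316/270725 = 1332/20825.

1332/20825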